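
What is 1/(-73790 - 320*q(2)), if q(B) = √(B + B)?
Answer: -1/74430 ≈ -1.3435e-5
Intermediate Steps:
q(B) = √2*√B (q(B) = √(2*B) = √2*√B)
1/(-73790 - 320*q(2)) = 1/(-73790 - 320*√2*√2) = 1/(-73790 - 320*2) = 1/(-73790 - 640) = 1/(-74430) = -1/74430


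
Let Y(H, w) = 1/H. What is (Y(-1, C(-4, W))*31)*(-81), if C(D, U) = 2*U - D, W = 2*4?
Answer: 2511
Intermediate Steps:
W = 8
C(D, U) = -D + 2*U
(Y(-1, C(-4, W))*31)*(-81) = (31/(-1))*(-81) = -1*31*(-81) = -31*(-81) = 2511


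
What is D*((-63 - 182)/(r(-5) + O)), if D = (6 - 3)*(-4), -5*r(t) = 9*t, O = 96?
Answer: 28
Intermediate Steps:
r(t) = -9*t/5
D = -12 (D = 3*(-4) = -12)
D*((-63 - 182)/(r(-5) + O)) = -12*(-63 - 182)/(-9/5*(-5) + 96) = -(-2940)/(9 + 96) = -(-2940)/105 = -12*(-7/3) = 28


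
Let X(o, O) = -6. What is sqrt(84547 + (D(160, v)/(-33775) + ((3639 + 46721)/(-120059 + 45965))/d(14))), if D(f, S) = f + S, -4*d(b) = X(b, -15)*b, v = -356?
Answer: sqrt(5294864650897327913939)/250252485 ≈ 290.77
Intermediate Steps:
d(b) = 3*b/2 (d(b) = -(-3)*b/2 = 3*b/2)
D(f, S) = S + f
sqrt(84547 + (D(160, v)/(-33775) + ((3639 + 46721)/(-120059 + 45965))/d(14))) = sqrt(84547 + ((-356 + 160)/(-33775) + ((3639 + 46721)/(-120059 + 45965))/(((3/2)*14)))) = sqrt(84547 + (-196*(-1/33775) + (50360/(-74094))/21)) = sqrt(84547 + (28/4825 + (50360*(-1/74094))*(1/21))) = sqrt(84547 + (28/4825 - 25180/37047*1/21)) = sqrt(84547 + (28/4825 - 25180/777987)) = sqrt(84547 - 99709864/3753787275) = sqrt(317371353029561/3753787275) = sqrt(5294864650897327913939)/250252485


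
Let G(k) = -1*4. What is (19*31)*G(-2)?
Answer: -2356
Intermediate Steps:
G(k) = -4
(19*31)*G(-2) = (19*31)*(-4) = 589*(-4) = -2356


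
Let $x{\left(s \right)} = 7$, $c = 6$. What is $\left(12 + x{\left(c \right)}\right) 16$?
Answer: $304$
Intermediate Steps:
$\left(12 + x{\left(c \right)}\right) 16 = \left(12 + 7\right) 16 = 19 \cdot 16 = 304$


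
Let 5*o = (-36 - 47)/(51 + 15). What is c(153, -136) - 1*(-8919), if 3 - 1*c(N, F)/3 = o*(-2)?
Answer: 490957/55 ≈ 8926.5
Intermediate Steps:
o = -83/330 (o = ((-36 - 47)/(51 + 15))/5 = (-83/66)/5 = (-83*1/66)/5 = (⅕)*(-83/66) = -83/330 ≈ -0.25152)
c(N, F) = 412/55 (c(N, F) = 9 - (-83)*(-2)/110 = 9 - 3*83/165 = 9 - 83/55 = 412/55)
c(153, -136) - 1*(-8919) = 412/55 - 1*(-8919) = 412/55 + 8919 = 490957/55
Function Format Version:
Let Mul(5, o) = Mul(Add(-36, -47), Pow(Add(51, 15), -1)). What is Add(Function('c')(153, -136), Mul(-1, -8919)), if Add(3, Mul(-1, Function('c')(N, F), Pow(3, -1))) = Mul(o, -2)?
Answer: Rational(490957, 55) ≈ 8926.5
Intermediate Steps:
o = Rational(-83, 330) (o = Mul(Rational(1, 5), Mul(Add(-36, -47), Pow(Add(51, 15), -1))) = Mul(Rational(1, 5), Mul(-83, Pow(66, -1))) = Mul(Rational(1, 5), Mul(-83, Rational(1, 66))) = Mul(Rational(1, 5), Rational(-83, 66)) = Rational(-83, 330) ≈ -0.25152)
Function('c')(N, F) = Rational(412, 55) (Function('c')(N, F) = Add(9, Mul(-3, Mul(Rational(-83, 330), -2))) = Add(9, Mul(-3, Rational(83, 165))) = Add(9, Rational(-83, 55)) = Rational(412, 55))
Add(Function('c')(153, -136), Mul(-1, -8919)) = Add(Rational(412, 55), Mul(-1, -8919)) = Add(Rational(412, 55), 8919) = Rational(490957, 55)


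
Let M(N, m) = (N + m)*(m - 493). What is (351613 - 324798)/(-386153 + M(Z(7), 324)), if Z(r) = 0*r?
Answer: -26815/440909 ≈ -0.060818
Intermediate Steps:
Z(r) = 0
M(N, m) = (-493 + m)*(N + m) (M(N, m) = (N + m)*(-493 + m) = (-493 + m)*(N + m))
(351613 - 324798)/(-386153 + M(Z(7), 324)) = (351613 - 324798)/(-386153 + (324² - 493*0 - 493*324 + 0*324)) = 26815/(-386153 + (104976 + 0 - 159732 + 0)) = 26815/(-386153 - 54756) = 26815/(-440909) = 26815*(-1/440909) = -26815/440909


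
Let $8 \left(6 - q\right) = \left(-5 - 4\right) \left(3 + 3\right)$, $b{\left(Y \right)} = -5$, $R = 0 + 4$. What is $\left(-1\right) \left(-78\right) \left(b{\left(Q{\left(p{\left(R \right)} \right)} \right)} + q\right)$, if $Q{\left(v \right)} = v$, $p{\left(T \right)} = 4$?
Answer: $\frac{1209}{2} \approx 604.5$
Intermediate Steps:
$R = 4$
$q = \frac{51}{4}$ ($q = 6 - \frac{\left(-5 - 4\right) \left(3 + 3\right)}{8} = 6 - \frac{\left(-9\right) 6}{8} = 6 - - \frac{27}{4} = 6 + \frac{27}{4} = \frac{51}{4} \approx 12.75$)
$\left(-1\right) \left(-78\right) \left(b{\left(Q{\left(p{\left(R \right)} \right)} \right)} + q\right) = \left(-1\right) \left(-78\right) \left(-5 + \frac{51}{4}\right) = 78 \cdot \frac{31}{4} = \frac{1209}{2}$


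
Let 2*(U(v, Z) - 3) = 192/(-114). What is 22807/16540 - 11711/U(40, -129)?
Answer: -3679363773/678140 ≈ -5425.7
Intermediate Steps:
U(v, Z) = 41/19 (U(v, Z) = 3 + (192/(-114))/2 = 3 + (192*(-1/114))/2 = 3 + (½)*(-32/19) = 3 - 16/19 = 41/19)
22807/16540 - 11711/U(40, -129) = 22807/16540 - 11711/41/19 = 22807*(1/16540) - 11711*19/41 = 22807/16540 - 222509/41 = -3679363773/678140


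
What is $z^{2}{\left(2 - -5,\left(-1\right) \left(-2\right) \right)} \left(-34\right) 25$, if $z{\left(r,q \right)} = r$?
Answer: $-41650$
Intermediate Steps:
$z^{2}{\left(2 - -5,\left(-1\right) \left(-2\right) \right)} \left(-34\right) 25 = \left(2 - -5\right)^{2} \left(-34\right) 25 = \left(2 + 5\right)^{2} \left(-34\right) 25 = 7^{2} \left(-34\right) 25 = 49 \left(-34\right) 25 = \left(-1666\right) 25 = -41650$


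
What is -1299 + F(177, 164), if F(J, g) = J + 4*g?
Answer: -466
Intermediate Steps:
-1299 + F(177, 164) = -1299 + (177 + 4*164) = -1299 + (177 + 656) = -1299 + 833 = -466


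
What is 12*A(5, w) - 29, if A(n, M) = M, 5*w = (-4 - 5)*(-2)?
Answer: 71/5 ≈ 14.200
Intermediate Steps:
w = 18/5 (w = ((-4 - 5)*(-2))/5 = (-9*(-2))/5 = (⅕)*18 = 18/5 ≈ 3.6000)
12*A(5, w) - 29 = 12*(18/5) - 29 = 216/5 - 29 = 71/5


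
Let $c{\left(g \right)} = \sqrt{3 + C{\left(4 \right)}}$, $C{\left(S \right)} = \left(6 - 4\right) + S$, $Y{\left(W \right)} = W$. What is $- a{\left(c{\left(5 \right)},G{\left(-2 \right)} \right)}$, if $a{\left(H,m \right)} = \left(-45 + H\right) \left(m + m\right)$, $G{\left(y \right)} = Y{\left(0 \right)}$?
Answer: $0$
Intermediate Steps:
$G{\left(y \right)} = 0$
$C{\left(S \right)} = 2 + S$
$c{\left(g \right)} = 3$ ($c{\left(g \right)} = \sqrt{3 + \left(2 + 4\right)} = \sqrt{3 + 6} = \sqrt{9} = 3$)
$a{\left(H,m \right)} = 2 m \left(-45 + H\right)$ ($a{\left(H,m \right)} = \left(-45 + H\right) 2 m = 2 m \left(-45 + H\right)$)
$- a{\left(c{\left(5 \right)},G{\left(-2 \right)} \right)} = - 2 \cdot 0 \left(-45 + 3\right) = - 2 \cdot 0 \left(-42\right) = \left(-1\right) 0 = 0$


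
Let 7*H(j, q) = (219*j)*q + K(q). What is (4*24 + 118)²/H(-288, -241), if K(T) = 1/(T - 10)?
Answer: 11494796/545041193 ≈ 0.021090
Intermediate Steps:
K(T) = 1/(-10 + T)
H(j, q) = 1/(7*(-10 + q)) + 219*j*q/7 (H(j, q) = ((219*j)*q + 1/(-10 + q))/7 = (219*j*q + 1/(-10 + q))/7 = (1/(-10 + q) + 219*j*q)/7 = 1/(7*(-10 + q)) + 219*j*q/7)
(4*24 + 118)²/H(-288, -241) = (4*24 + 118)²/(((1 + 219*(-288)*(-241)*(-10 - 241))/(7*(-10 - 241)))) = (96 + 118)²/(((⅐)*(1 + 219*(-288)*(-241)*(-251))/(-251))) = 214²/(((⅐)*(-1/251)*(1 - 3815288352))) = 45796/(((⅐)*(-1/251)*(-3815288351))) = 45796/(545041193/251) = 45796*(251/545041193) = 11494796/545041193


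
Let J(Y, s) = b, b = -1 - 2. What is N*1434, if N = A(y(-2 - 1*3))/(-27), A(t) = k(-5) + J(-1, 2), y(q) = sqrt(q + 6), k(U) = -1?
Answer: 1912/9 ≈ 212.44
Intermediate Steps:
b = -3
J(Y, s) = -3
y(q) = sqrt(6 + q)
A(t) = -4 (A(t) = -1 - 3 = -4)
N = 4/27 (N = -4/(-27) = -4*(-1/27) = 4/27 ≈ 0.14815)
N*1434 = (4/27)*1434 = 1912/9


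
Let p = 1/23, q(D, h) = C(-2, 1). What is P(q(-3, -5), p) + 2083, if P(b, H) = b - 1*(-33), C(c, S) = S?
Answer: 2117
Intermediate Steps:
q(D, h) = 1
p = 1/23 ≈ 0.043478
P(b, H) = 33 + b (P(b, H) = b + 33 = 33 + b)
P(q(-3, -5), p) + 2083 = (33 + 1) + 2083 = 34 + 2083 = 2117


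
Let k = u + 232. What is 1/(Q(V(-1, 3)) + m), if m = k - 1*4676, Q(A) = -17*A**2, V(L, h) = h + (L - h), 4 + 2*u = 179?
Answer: -2/8747 ≈ -0.00022865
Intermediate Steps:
u = 175/2 (u = -2 + (1/2)*179 = -2 + 179/2 = 175/2 ≈ 87.500)
k = 639/2 (k = 175/2 + 232 = 639/2 ≈ 319.50)
V(L, h) = L
m = -8713/2 (m = 639/2 - 1*4676 = 639/2 - 4676 = -8713/2 ≈ -4356.5)
1/(Q(V(-1, 3)) + m) = 1/(-17*(-1)**2 - 8713/2) = 1/(-17*1 - 8713/2) = 1/(-17 - 8713/2) = 1/(-8747/2) = -2/8747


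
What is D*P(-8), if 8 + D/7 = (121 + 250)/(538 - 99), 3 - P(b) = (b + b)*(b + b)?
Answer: 5562711/439 ≈ 12671.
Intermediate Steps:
P(b) = 3 - 4*b**2 (P(b) = 3 - (b + b)*(b + b) = 3 - 2*b*2*b = 3 - 4*b**2)
D = -21987/439 (D = -56 + 7*((121 + 250)/(538 - 99)) = -56 + 7*(371/439) = -56 + 2597/439 = -21987/439 ≈ -50.084)
D*P(-8) = -21987*(3 - 4*(-8)**2)/439 = -21987*(3 - 4*64)/439 = -21987*(3 - 256)/439 = -21987/439*(-253) = 5562711/439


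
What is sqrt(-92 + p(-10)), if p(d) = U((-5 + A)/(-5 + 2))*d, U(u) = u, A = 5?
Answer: 2*I*sqrt(23) ≈ 9.5917*I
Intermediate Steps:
p(d) = 0 (p(d) = ((-5 + 5)/(-5 + 2))*d = (0/(-3))*d = (0*(-1/3))*d = 0*d = 0)
sqrt(-92 + p(-10)) = sqrt(-92 + 0) = sqrt(-92) = 2*I*sqrt(23)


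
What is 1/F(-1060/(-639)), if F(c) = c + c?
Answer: 639/2120 ≈ 0.30141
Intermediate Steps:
F(c) = 2*c
1/F(-1060/(-639)) = 1/(2*(-1060/(-639))) = 1/(2*(-1060*(-1/639))) = 1/(2*(1060/639)) = 1/(2120/639) = 639/2120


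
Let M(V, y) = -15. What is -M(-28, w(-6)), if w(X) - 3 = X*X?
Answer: 15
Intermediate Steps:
w(X) = 3 + X**2 (w(X) = 3 + X*X = 3 + X**2)
-M(-28, w(-6)) = -1*(-15) = 15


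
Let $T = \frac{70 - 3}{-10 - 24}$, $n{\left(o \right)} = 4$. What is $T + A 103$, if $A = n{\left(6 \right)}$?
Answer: $\frac{13941}{34} \approx 410.03$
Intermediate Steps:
$A = 4$
$T = - \frac{67}{34}$ ($T = \frac{67}{-34} = 67 \left(- \frac{1}{34}\right) = - \frac{67}{34} \approx -1.9706$)
$T + A 103 = - \frac{67}{34} + 4 \cdot 103 = - \frac{67}{34} + 412 = \frac{13941}{34}$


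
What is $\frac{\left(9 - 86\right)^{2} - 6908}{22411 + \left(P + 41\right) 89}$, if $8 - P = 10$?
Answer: $- \frac{979}{25882} \approx -0.037826$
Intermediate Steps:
$P = -2$ ($P = 8 - 10 = -2$)
$\frac{\left(9 - 86\right)^{2} - 6908}{22411 + \left(P + 41\right) 89} = \frac{\left(9 - 86\right)^{2} - 6908}{22411 + \left(-2 + 41\right) 89} = \frac{\left(-77\right)^{2} - 6908}{22411 + 39 \cdot 89} = \frac{5929 - 6908}{22411 + 3471} = - \frac{979}{25882}$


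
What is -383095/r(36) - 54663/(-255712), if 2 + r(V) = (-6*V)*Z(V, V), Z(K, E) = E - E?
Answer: 48981048983/255712 ≈ 1.9155e+5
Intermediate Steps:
Z(K, E) = 0
r(V) = -2 (r(V) = -2 - 6*V*0 = -2 + 0 = -2)
-383095/r(36) - 54663/(-255712) = -383095/(-2) - 54663/(-255712) = -383095*(-½) - 54663*(-1/255712) = 383095/2 + 54663/255712 = 48981048983/255712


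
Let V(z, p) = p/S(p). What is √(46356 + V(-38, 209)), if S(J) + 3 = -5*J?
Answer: √12728190298/524 ≈ 215.30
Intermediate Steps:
S(J) = -3 - 5*J
V(z, p) = p/(-3 - 5*p)
√(46356 + V(-38, 209)) = √(46356 - 1*209/(3 + 5*209)) = √(46356 - 1*209/(3 + 1045)) = √(46356 - 1*209/1048) = √(46356 - 1*209*1/1048) = √(46356 - 209/1048) = √(48580879/1048) = √12728190298/524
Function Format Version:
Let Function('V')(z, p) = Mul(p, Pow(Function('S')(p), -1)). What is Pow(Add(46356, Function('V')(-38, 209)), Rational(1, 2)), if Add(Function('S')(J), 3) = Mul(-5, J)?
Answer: Mul(Rational(1, 524), Pow(12728190298, Rational(1, 2))) ≈ 215.30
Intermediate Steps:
Function('S')(J) = Add(-3, Mul(-5, J))
Function('V')(z, p) = Mul(p, Pow(Add(-3, Mul(-5, p)), -1))
Pow(Add(46356, Function('V')(-38, 209)), Rational(1, 2)) = Pow(Add(46356, Mul(-1, 209, Pow(Add(3, Mul(5, 209)), -1))), Rational(1, 2)) = Pow(Add(46356, Mul(-1, 209, Pow(Add(3, 1045), -1))), Rational(1, 2)) = Pow(Add(46356, Mul(-1, 209, Pow(1048, -1))), Rational(1, 2)) = Pow(Add(46356, Mul(-1, 209, Rational(1, 1048))), Rational(1, 2)) = Pow(Add(46356, Rational(-209, 1048)), Rational(1, 2)) = Pow(Rational(48580879, 1048), Rational(1, 2)) = Mul(Rational(1, 524), Pow(12728190298, Rational(1, 2)))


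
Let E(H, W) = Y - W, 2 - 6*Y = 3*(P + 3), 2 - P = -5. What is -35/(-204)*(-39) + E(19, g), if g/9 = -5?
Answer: 6863/204 ≈ 33.642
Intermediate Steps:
P = 7 (P = 2 - 1*(-5) = 2 + 5 = 7)
Y = -14/3 (Y = ⅓ - (7 + 3)/2 = ⅓ - 10/2 = ⅓ - ⅙*30 = ⅓ - 5 = -14/3 ≈ -4.6667)
g = -45 (g = 9*(-5) = -45)
E(H, W) = -14/3 - W
-35/(-204)*(-39) + E(19, g) = -35/(-204)*(-39) + (-14/3 - 1*(-45)) = -35*(-1/204)*(-39) + (-14/3 + 45) = (35/204)*(-39) + 121/3 = -455/68 + 121/3 = 6863/204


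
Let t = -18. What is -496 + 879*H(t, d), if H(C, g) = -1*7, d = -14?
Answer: -6649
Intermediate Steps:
H(C, g) = -7
-496 + 879*H(t, d) = -496 + 879*(-7) = -496 - 6153 = -6649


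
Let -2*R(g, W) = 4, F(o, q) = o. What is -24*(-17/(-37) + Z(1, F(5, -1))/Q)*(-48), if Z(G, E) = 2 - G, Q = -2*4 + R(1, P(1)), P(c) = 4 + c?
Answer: 76608/185 ≈ 414.10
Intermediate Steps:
R(g, W) = -2 (R(g, W) = -½*4 = -2)
Q = -10 (Q = -2*4 - 2 = -8 - 2 = -10)
-24*(-17/(-37) + Z(1, F(5, -1))/Q)*(-48) = -24*(-17/(-37) + (2 - 1*1)/(-10))*(-48) = -24*(-17*(-1/37) + (2 - 1)*(-⅒))*(-48) = -24*(17/37 + 1*(-⅒))*(-48) = -24*(17/37 - ⅒)*(-48) = -24*133/370*(-48) = -1596/185*(-48) = 76608/185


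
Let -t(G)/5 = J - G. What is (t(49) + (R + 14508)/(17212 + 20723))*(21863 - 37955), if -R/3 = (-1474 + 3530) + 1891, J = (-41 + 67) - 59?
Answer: -9271386132/1405 ≈ -6.5988e+6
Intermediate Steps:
J = -33 (J = 26 - 59 = -33)
R = -11841 (R = -3*((-1474 + 3530) + 1891) = -3*(2056 + 1891) = -3*3947 = -11841)
t(G) = 165 + 5*G (t(G) = -5*(-33 - G) = 165 + 5*G)
(t(49) + (R + 14508)/(17212 + 20723))*(21863 - 37955) = ((165 + 5*49) + (-11841 + 14508)/(17212 + 20723))*(21863 - 37955) = ((165 + 245) + 2667/37935)*(-16092) = (410 + 2667*(1/37935))*(-16092) = (410 + 889/12645)*(-16092) = (5185339/12645)*(-16092) = -9271386132/1405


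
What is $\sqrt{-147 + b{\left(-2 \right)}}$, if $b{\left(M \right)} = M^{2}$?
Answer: $i \sqrt{143} \approx 11.958 i$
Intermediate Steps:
$\sqrt{-147 + b{\left(-2 \right)}} = \sqrt{-147 + \left(-2\right)^{2}} = \sqrt{-147 + 4} = \sqrt{-143} = i \sqrt{143}$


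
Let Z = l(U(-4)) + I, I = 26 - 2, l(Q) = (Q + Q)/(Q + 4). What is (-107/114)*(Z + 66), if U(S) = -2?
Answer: -4708/57 ≈ -82.596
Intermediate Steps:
l(Q) = 2*Q/(4 + Q) (l(Q) = (2*Q)/(4 + Q) = 2*Q/(4 + Q))
I = 24
Z = 22 (Z = 2*(-2)/(4 - 2) + 24 = 2*(-2)/2 + 24 = 2*(-2)*(½) + 24 = -2 + 24 = 22)
(-107/114)*(Z + 66) = (-107/114)*(22 + 66) = -107*1/114*88 = -107/114*88 = -4708/57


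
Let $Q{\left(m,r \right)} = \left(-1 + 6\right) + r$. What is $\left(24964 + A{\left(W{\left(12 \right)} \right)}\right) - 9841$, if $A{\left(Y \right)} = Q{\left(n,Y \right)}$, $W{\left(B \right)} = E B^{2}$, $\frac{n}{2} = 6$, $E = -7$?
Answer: $14120$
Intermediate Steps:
$n = 12$ ($n = 2 \cdot 6 = 12$)
$W{\left(B \right)} = - 7 B^{2}$
$Q{\left(m,r \right)} = 5 + r$
$A{\left(Y \right)} = 5 + Y$
$\left(24964 + A{\left(W{\left(12 \right)} \right)}\right) - 9841 = \left(24964 + \left(5 - 7 \cdot 12^{2}\right)\right) - 9841 = \left(24964 + \left(5 - 1008\right)\right) - 9841 = \left(24964 - 1003\right) - 9841 = 23961 - 9841 = 14120$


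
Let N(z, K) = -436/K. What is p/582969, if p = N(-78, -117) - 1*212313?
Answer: -24840185/68207373 ≈ -0.36419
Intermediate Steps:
p = -24840185/117 (p = -436/(-117) - 1*212313 = -436*(-1/117) - 212313 = 436/117 - 212313 = -24840185/117 ≈ -2.1231e+5)
p/582969 = -24840185/117/582969 = -24840185/117*1/582969 = -24840185/68207373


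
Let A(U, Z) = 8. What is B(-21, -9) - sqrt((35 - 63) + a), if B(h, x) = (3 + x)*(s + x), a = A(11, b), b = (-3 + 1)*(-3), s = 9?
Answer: -2*I*sqrt(5) ≈ -4.4721*I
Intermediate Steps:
b = 6 (b = -2*(-3) = 6)
a = 8
B(h, x) = (3 + x)*(9 + x)
B(-21, -9) - sqrt((35 - 63) + a) = (27 + (-9)**2 + 12*(-9)) - sqrt((35 - 63) + 8) = (27 + 81 - 108) - sqrt(-28 + 8) = 0 - sqrt(-20) = 0 - 2*I*sqrt(5) = -2*I*sqrt(5)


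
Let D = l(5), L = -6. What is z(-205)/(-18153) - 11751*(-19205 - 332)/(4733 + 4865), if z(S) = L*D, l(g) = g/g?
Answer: 1389184284833/58077498 ≈ 23920.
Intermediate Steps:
l(g) = 1
D = 1
z(S) = -6 (z(S) = -6*1 = -6)
z(-205)/(-18153) - 11751*(-19205 - 332)/(4733 + 4865) = -6/(-18153) - 11751*(-19205 - 332)/(4733 + 4865) = -6*(-1/18153) - 11751/(9598/(-19537)) = 2/6051 - 11751/(9598*(-1/19537)) = 2/6051 - 11751/(-9598/19537) = 2/6051 - 11751*(-19537/9598) = 2/6051 + 229579287/9598 = 1389184284833/58077498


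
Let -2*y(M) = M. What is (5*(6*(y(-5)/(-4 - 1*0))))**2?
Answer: 5625/16 ≈ 351.56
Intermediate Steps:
y(M) = -M/2
(5*(6*(y(-5)/(-4 - 1*0))))**2 = (5*(6*((-1/2*(-5))/(-4 - 1*0))))**2 = (5*(6*(5/(2*(-4 + 0)))))**2 = (5*(6*((5/2)/(-4))))**2 = (5*(6*((5/2)*(-1/4))))**2 = (5*(6*(-5/8)))**2 = (5*(-15/4))**2 = (-75/4)**2 = 5625/16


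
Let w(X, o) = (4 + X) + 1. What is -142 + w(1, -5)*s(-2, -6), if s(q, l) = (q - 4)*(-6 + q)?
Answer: 146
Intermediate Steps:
s(q, l) = (-6 + q)*(-4 + q) (s(q, l) = (-4 + q)*(-6 + q) = (-6 + q)*(-4 + q))
w(X, o) = 5 + X
-142 + w(1, -5)*s(-2, -6) = -142 + (5 + 1)*(24 + (-2)² - 10*(-2)) = -142 + 6*(24 + 4 + 20) = -142 + 6*48 = -142 + 288 = 146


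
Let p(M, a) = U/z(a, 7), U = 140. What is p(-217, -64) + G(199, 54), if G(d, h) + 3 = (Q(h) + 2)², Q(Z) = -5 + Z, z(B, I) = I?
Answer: 2618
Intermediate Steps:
G(d, h) = -3 + (-3 + h)² (G(d, h) = -3 + ((-5 + h) + 2)² = -3 + (-3 + h)²)
p(M, a) = 20 (p(M, a) = 140/7 = 140*(⅐) = 20)
p(-217, -64) + G(199, 54) = 20 + (-3 + (-3 + 54)²) = 20 + (-3 + 51²) = 20 + (-3 + 2601) = 20 + 2598 = 2618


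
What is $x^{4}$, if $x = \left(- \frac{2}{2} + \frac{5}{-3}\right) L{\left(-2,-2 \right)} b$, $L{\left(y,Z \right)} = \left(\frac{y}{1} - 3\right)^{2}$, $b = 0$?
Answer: $0$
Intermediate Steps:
$L{\left(y,Z \right)} = \left(-3 + y\right)^{2}$ ($L{\left(y,Z \right)} = \left(y 1 - 3\right)^{2} = \left(y - 3\right)^{2} = \left(-3 + y\right)^{2}$)
$x = 0$ ($x = \left(- \frac{2}{2} + \frac{5}{-3}\right) \left(-3 - 2\right)^{2} \cdot 0 = \left(\left(-2\right) \frac{1}{2} + 5 \left(- \frac{1}{3}\right)\right) \left(-5\right)^{2} \cdot 0 = \left(-1 - \frac{5}{3}\right) 25 \cdot 0 = \left(- \frac{8}{3}\right) 25 \cdot 0 = \left(- \frac{200}{3}\right) 0 = 0$)
$x^{4} = 0^{4} = 0$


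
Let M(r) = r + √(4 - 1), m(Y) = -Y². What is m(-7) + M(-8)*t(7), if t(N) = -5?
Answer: -9 - 5*√3 ≈ -17.660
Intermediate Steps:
M(r) = r + √3
m(-7) + M(-8)*t(7) = -1*(-7)² + (-8 + √3)*(-5) = -1*49 + (40 - 5*√3) = -49 + (40 - 5*√3) = -9 - 5*√3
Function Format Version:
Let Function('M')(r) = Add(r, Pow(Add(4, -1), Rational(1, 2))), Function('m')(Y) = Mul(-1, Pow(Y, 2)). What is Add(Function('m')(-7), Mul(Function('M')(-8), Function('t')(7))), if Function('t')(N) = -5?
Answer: Add(-9, Mul(-5, Pow(3, Rational(1, 2)))) ≈ -17.660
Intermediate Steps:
Function('M')(r) = Add(r, Pow(3, Rational(1, 2)))
Add(Function('m')(-7), Mul(Function('M')(-8), Function('t')(7))) = Add(Mul(-1, Pow(-7, 2)), Mul(Add(-8, Pow(3, Rational(1, 2))), -5)) = Add(Mul(-1, 49), Add(40, Mul(-5, Pow(3, Rational(1, 2))))) = Add(-49, Add(40, Mul(-5, Pow(3, Rational(1, 2))))) = Add(-9, Mul(-5, Pow(3, Rational(1, 2))))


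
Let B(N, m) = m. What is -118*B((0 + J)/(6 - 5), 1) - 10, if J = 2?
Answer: -128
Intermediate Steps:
-118*B((0 + J)/(6 - 5), 1) - 10 = -118*1 - 10 = -118 - 10 = -128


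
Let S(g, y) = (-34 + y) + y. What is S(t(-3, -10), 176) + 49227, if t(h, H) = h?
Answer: 49545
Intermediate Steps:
S(g, y) = -34 + 2*y
S(t(-3, -10), 176) + 49227 = (-34 + 2*176) + 49227 = (-34 + 352) + 49227 = 318 + 49227 = 49545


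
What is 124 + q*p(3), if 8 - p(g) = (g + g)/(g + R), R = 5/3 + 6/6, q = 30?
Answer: 5648/17 ≈ 332.24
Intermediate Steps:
R = 8/3 (R = 5*(⅓) + 6*(⅙) = 5/3 + 1 = 8/3 ≈ 2.6667)
p(g) = 8 - 2*g/(8/3 + g) (p(g) = 8 - (g + g)/(g + 8/3) = 8 - 2*g/(8/3 + g))
124 + q*p(3) = 124 + 30*(2*(32 + 9*3)/(8 + 3*3)) = 124 + 30*(2*(32 + 27)/(8 + 9)) = 124 + 30*(2*59/17) = 124 + 30*(2*(1/17)*59) = 124 + 30*(118/17) = 124 + 3540/17 = 5648/17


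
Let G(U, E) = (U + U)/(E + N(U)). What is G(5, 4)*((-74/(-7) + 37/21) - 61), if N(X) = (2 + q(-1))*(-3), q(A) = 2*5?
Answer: 365/24 ≈ 15.208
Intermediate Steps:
q(A) = 10
N(X) = -36 (N(X) = (2 + 10)*(-3) = 12*(-3) = -36)
G(U, E) = 2*U/(-36 + E) (G(U, E) = (U + U)/(E - 36) = (2*U)/(-36 + E) = 2*U/(-36 + E))
G(5, 4)*((-74/(-7) + 37/21) - 61) = (2*5/(-36 + 4))*((-74/(-7) + 37/21) - 61) = (2*5/(-32))*((-74*(-⅐) + 37*(1/21)) - 61) = (2*5*(-1/32))*((74/7 + 37/21) - 61) = -5*(37/3 - 61)/16 = -5/16*(-146/3) = 365/24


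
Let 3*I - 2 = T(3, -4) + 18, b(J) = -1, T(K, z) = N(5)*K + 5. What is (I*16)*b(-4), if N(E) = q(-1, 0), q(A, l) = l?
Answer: -400/3 ≈ -133.33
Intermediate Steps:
N(E) = 0
T(K, z) = 5 (T(K, z) = 0*K + 5 = 0 + 5 = 5)
I = 25/3 (I = ⅔ + (5 + 18)/3 = ⅔ + (⅓)*23 = ⅔ + 23/3 = 25/3 ≈ 8.3333)
(I*16)*b(-4) = ((25/3)*16)*(-1) = (400/3)*(-1) = -400/3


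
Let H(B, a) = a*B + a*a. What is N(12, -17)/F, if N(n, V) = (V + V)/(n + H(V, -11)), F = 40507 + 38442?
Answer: -17/12631840 ≈ -1.3458e-6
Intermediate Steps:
F = 78949
H(B, a) = a² + B*a (H(B, a) = B*a + a² = a² + B*a)
N(n, V) = 2*V/(121 + n - 11*V) (N(n, V) = (V + V)/(n - 11*(V - 11)) = (2*V)/(n - 11*(-11 + V)) = (2*V)/(n + (121 - 11*V)) = (2*V)/(121 + n - 11*V) = 2*V/(121 + n - 11*V))
N(12, -17)/F = (2*(-17)/(121 + 12 - 11*(-17)))/78949 = (2*(-17)/(121 + 12 + 187))*(1/78949) = (2*(-17)/320)*(1/78949) = (2*(-17)*(1/320))*(1/78949) = -17/160*1/78949 = -17/12631840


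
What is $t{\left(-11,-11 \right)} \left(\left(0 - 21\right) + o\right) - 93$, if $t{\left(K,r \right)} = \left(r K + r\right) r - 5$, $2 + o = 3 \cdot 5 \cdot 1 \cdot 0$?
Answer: $27852$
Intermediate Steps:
$o = -2$ ($o = -2 + 3 \cdot 5 \cdot 1 \cdot 0 = -2 + 15 \cdot 1 \cdot 0 = -2 + 15 \cdot 0 = -2 + 0 = -2$)
$t{\left(K,r \right)} = -5 + r \left(r + K r\right)$ ($t{\left(K,r \right)} = \left(K r + r\right) r - 5 = \left(r + K r\right) r - 5 = r \left(r + K r\right) - 5 = -5 + r \left(r + K r\right)$)
$t{\left(-11,-11 \right)} \left(\left(0 - 21\right) + o\right) - 93 = \left(-5 + \left(-11\right)^{2} - 11 \left(-11\right)^{2}\right) \left(\left(0 - 21\right) - 2\right) - 93 = \left(-5 + 121 - 1331\right) \left(-21 - 2\right) - 93 = \left(-5 + 121 - 1331\right) \left(-23\right) - 93 = \left(-1215\right) \left(-23\right) - 93 = 27945 - 93 = 27852$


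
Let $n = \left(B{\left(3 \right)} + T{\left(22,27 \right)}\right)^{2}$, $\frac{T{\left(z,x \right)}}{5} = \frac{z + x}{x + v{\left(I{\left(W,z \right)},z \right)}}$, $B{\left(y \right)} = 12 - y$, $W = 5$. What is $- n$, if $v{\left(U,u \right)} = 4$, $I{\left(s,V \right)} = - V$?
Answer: $- \frac{274576}{961} \approx -285.72$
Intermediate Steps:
$T{\left(z,x \right)} = \frac{5 \left(x + z\right)}{4 + x}$ ($T{\left(z,x \right)} = 5 \frac{z + x}{x + 4} = 5 \frac{x + z}{4 + x} = \frac{5 \left(x + z\right)}{4 + x}$)
$n = \frac{274576}{961}$ ($n = \left(\left(12 - 3\right) + \frac{5 \left(27 + 22\right)}{4 + 27}\right)^{2} = \left(\left(12 - 3\right) + 5 \cdot \frac{1}{31} \cdot 49\right)^{2} = \left(9 + 5 \cdot \frac{1}{31} \cdot 49\right)^{2} = \left(9 + \frac{245}{31}\right)^{2} = \left(\frac{524}{31}\right)^{2} = \frac{274576}{961} \approx 285.72$)
$- n = \left(-1\right) \frac{274576}{961} = - \frac{274576}{961}$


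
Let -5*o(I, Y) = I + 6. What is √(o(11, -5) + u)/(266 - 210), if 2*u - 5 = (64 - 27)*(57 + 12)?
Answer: √31890/280 ≈ 0.63778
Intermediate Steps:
u = 1279 (u = 5/2 + ((64 - 27)*(57 + 12))/2 = 5/2 + (37*69)/2 = 5/2 + (½)*2553 = 5/2 + 2553/2 = 1279)
o(I, Y) = -6/5 - I/5 (o(I, Y) = -(I + 6)/5 = -(6 + I)/5 = -6/5 - I/5)
√(o(11, -5) + u)/(266 - 210) = √((-6/5 - ⅕*11) + 1279)/(266 - 210) = √((-6/5 - 11/5) + 1279)/56 = √(-17/5 + 1279)*(1/56) = √(6378/5)*(1/56) = (√31890/5)*(1/56) = √31890/280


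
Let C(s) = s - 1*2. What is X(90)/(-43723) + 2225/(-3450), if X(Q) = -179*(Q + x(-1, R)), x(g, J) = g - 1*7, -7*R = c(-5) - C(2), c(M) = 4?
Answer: -3527/11406 ≈ -0.30922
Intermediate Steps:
C(s) = -2 + s (C(s) = s - 2 = -2 + s)
R = -4/7 (R = -(4 - (-2 + 2))/7 = -(4 - 1*0)/7 = -(4 + 0)/7 = -⅐*4 = -4/7 ≈ -0.57143)
x(g, J) = -7 + g (x(g, J) = g - 7 = -7 + g)
X(Q) = 1432 - 179*Q (X(Q) = -179*(Q + (-7 - 1)) = -179*(Q - 8) = -179*(-8 + Q) = 1432 - 179*Q)
X(90)/(-43723) + 2225/(-3450) = (1432 - 179*90)/(-43723) + 2225/(-3450) = (1432 - 16110)*(-1/43723) + 2225*(-1/3450) = -14678*(-1/43723) - 89/138 = 14678/43723 - 89/138 = -3527/11406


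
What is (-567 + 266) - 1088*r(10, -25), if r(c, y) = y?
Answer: 26899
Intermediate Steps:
(-567 + 266) - 1088*r(10, -25) = (-567 + 266) - 1088*(-25) = -301 + 27200 = 26899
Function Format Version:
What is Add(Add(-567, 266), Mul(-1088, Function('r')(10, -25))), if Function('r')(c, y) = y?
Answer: 26899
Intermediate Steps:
Add(Add(-567, 266), Mul(-1088, Function('r')(10, -25))) = Add(Add(-567, 266), Mul(-1088, -25)) = Add(-301, 27200) = 26899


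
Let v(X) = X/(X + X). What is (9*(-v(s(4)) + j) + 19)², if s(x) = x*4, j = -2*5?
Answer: 22801/4 ≈ 5700.3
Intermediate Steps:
j = -10
s(x) = 4*x
v(X) = ½ (v(X) = X/((2*X)) = X*(1/(2*X)) = ½)
(9*(-v(s(4)) + j) + 19)² = (9*(-1*½ - 10) + 19)² = (9*(-½ - 10) + 19)² = (9*(-21/2) + 19)² = (-189/2 + 19)² = (-151/2)² = 22801/4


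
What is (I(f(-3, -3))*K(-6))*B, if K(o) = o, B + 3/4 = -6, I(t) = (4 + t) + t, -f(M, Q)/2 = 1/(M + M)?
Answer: 189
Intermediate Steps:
f(M, Q) = -1/M (f(M, Q) = -2/(M + M) = -2*1/(2*M) = -1/M)
I(t) = 4 + 2*t
B = -27/4 (B = -3/4 - 6 = -27/4 ≈ -6.7500)
(I(f(-3, -3))*K(-6))*B = ((4 + 2*(-1/(-3)))*(-6))*(-27/4) = ((4 + 2*(-1*(-1/3)))*(-6))*(-27/4) = ((4 + 2*(1/3))*(-6))*(-27/4) = ((4 + 2/3)*(-6))*(-27/4) = ((14/3)*(-6))*(-27/4) = -28*(-27/4) = 189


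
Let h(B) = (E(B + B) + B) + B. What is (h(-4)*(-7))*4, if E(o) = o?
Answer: 448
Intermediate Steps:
h(B) = 4*B (h(B) = ((B + B) + B) + B = (2*B + B) + B = 3*B + B = 4*B)
(h(-4)*(-7))*4 = ((4*(-4))*(-7))*4 = -16*(-7)*4 = 112*4 = 448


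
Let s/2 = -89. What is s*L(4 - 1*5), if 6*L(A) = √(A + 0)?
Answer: -89*I/3 ≈ -29.667*I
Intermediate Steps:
s = -178 (s = 2*(-89) = -178)
L(A) = √A/6 (L(A) = √(A + 0)/6 = √A/6)
s*L(4 - 1*5) = -89*√(4 - 1*5)/3 = -89*√(4 - 5)/3 = -89*√(-1)/3 = -89*I/3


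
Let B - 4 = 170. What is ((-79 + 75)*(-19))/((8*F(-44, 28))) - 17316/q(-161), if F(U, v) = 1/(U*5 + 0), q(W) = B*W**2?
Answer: -1571074696/751709 ≈ -2090.0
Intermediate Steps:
B = 174 (B = 4 + 170 = 174)
q(W) = 174*W**2
F(U, v) = 1/(5*U) (F(U, v) = 1/(5*U + 0) = 1/(5*U))
((-79 + 75)*(-19))/((8*F(-44, 28))) - 17316/q(-161) = ((-79 + 75)*(-19))/((8*((1/5)/(-44)))) - 17316/(174*(-161)**2) = (-4*(-19))/((8*((1/5)*(-1/44)))) - 17316/(174*25921) = 76/((8*(-1/220))) - 17316/4510254 = 76/(-2/55) - 17316*1/4510254 = 76*(-55/2) - 2886/751709 = -2090 - 2886/751709 = -1571074696/751709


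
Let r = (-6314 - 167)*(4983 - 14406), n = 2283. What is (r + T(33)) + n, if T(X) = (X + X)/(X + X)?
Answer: 61072747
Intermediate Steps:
r = 61070463 (r = -6481*(-9423) = 61070463)
T(X) = 1 (T(X) = (2*X)/((2*X)) = (2*X)*(1/(2*X)) = 1)
(r + T(33)) + n = (61070463 + 1) + 2283 = 61070464 + 2283 = 61072747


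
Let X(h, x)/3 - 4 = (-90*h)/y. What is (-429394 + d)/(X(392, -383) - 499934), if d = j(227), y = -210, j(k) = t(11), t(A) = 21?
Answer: 429373/499418 ≈ 0.85975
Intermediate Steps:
j(k) = 21
d = 21
X(h, x) = 12 + 9*h/7 (X(h, x) = 12 + 3*(-90*h/(-210)) = 12 + 3*(-90*h*(-1/210)) = 12 + 3*(3*h/7) = 12 + 9*h/7)
(-429394 + d)/(X(392, -383) - 499934) = (-429394 + 21)/((12 + (9/7)*392) - 499934) = -429373/((12 + 504) - 499934) = -429373/(516 - 499934) = -429373/(-499418) = -429373*(-1/499418) = 429373/499418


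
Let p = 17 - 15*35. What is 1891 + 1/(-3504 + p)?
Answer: 7586691/4012 ≈ 1891.0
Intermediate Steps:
p = -508 (p = 17 - 525 = -508)
1891 + 1/(-3504 + p) = 1891 + 1/(-3504 - 508) = 1891 + 1/(-4012) = 1891 - 1/4012 = 7586691/4012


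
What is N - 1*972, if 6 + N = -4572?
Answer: -5550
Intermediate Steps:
N = -4578 (N = -6 - 4572 = -4578)
N - 1*972 = -4578 - 1*972 = -4578 - 972 = -5550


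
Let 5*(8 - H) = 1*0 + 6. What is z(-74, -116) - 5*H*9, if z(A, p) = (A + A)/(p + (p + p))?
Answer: -26585/87 ≈ -305.57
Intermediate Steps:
H = 34/5 (H = 8 - (1*0 + 6)/5 = 8 - (0 + 6)/5 = 8 - ⅕*6 = 8 - 6/5 = 34/5 ≈ 6.8000)
z(A, p) = 2*A/(3*p) (z(A, p) = (2*A)/(p + 2*p) = (2*A)/((3*p)) = (2*A)*(1/(3*p)) = 2*A/(3*p))
z(-74, -116) - 5*H*9 = (⅔)*(-74)/(-116) - 5*(34/5)*9 = (⅔)*(-74)*(-1/116) - 34*9 = 37/87 - 1*306 = 37/87 - 306 = -26585/87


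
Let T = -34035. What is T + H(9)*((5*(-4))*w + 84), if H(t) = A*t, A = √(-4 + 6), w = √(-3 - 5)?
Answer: -34035 - 720*I + 756*√2 ≈ -32966.0 - 720.0*I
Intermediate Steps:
w = 2*I*√2 (w = √(-8) = 2*I*√2 ≈ 2.8284*I)
A = √2 ≈ 1.4142
H(t) = t*√2 (H(t) = √2*t = t*√2)
T + H(9)*((5*(-4))*w + 84) = -34035 + (9*√2)*((5*(-4))*(2*I*√2) + 84) = -34035 + (9*√2)*(-40*I*√2 + 84) = -34035 + (9*√2)*(84 - 40*I*√2) = -34035 + 9*√2*(84 - 40*I*√2)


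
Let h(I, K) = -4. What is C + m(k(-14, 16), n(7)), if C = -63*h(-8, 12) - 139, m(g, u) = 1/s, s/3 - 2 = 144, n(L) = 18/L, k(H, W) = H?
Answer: 49495/438 ≈ 113.00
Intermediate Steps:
s = 438 (s = 6 + 3*144 = 6 + 432 = 438)
m(g, u) = 1/438
C = 113 (C = -63*(-4) - 139 = 252 - 139 = 113)
C + m(k(-14, 16), n(7)) = 113 + 1/438 = 49495/438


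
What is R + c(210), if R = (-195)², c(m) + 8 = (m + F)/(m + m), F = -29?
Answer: 15967321/420 ≈ 38017.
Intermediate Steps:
c(m) = -8 + (-29 + m)/(2*m) (c(m) = -8 + (m - 29)/(m + m) = -8 + (-29 + m)/((2*m)) = -8 + (-29 + m)*(1/(2*m)) = -8 + (-29 + m)/(2*m))
R = 38025
R + c(210) = 38025 + (½)*(-29 - 15*210)/210 = 38025 + (½)*(1/210)*(-29 - 3150) = 38025 + (½)*(1/210)*(-3179) = 38025 - 3179/420 = 15967321/420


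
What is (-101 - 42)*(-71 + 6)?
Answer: 9295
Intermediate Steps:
(-101 - 42)*(-71 + 6) = -143*(-65) = 9295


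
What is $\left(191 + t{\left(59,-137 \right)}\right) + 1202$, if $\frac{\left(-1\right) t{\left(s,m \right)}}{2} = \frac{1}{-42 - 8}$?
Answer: $\frac{34826}{25} \approx 1393.0$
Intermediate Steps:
$t{\left(s,m \right)} = \frac{1}{25}$ ($t{\left(s,m \right)} = - \frac{2}{-42 - 8} = - \frac{2}{-50} = \left(-2\right) \left(- \frac{1}{50}\right) = \frac{1}{25}$)
$\left(191 + t{\left(59,-137 \right)}\right) + 1202 = \left(191 + \frac{1}{25}\right) + 1202 = \frac{4776}{25} + 1202 = \frac{34826}{25}$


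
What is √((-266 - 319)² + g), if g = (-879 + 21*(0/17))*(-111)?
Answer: 3*√48866 ≈ 663.17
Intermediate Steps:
g = 97569 (g = (-879 + 21*(0*(1/17)))*(-111) = (-879 + 21*0)*(-111) = (-879 + 0)*(-111) = -879*(-111) = 97569)
√((-266 - 319)² + g) = √((-266 - 319)² + 97569) = √((-585)² + 97569) = √(342225 + 97569) = √439794 = 3*√48866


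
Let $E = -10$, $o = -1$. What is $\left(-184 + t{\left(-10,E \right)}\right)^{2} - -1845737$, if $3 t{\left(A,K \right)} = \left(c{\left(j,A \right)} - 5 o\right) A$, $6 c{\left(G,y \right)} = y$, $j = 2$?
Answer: $\frac{152588233}{81} \approx 1.8838 \cdot 10^{6}$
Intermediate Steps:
$c{\left(G,y \right)} = \frac{y}{6}$
$t{\left(A,K \right)} = \frac{A \left(5 + \frac{A}{6}\right)}{3}$ ($t{\left(A,K \right)} = \frac{\left(\frac{A}{6} - -5\right) A}{3} = \frac{\left(\frac{A}{6} + 5\right) A}{3} = \frac{\left(5 + \frac{A}{6}\right) A}{3} = \frac{A \left(5 + \frac{A}{6}\right)}{3}$)
$\left(-184 + t{\left(-10,E \right)}\right)^{2} - -1845737 = \left(-184 + \frac{1}{18} \left(-10\right) \left(30 - 10\right)\right)^{2} - -1845737 = \left(-184 + \frac{1}{18} \left(-10\right) 20\right)^{2} + 1845737 = \left(-184 - \frac{100}{9}\right)^{2} + 1845737 = \left(- \frac{1756}{9}\right)^{2} + 1845737 = \frac{3083536}{81} + 1845737 = \frac{152588233}{81}$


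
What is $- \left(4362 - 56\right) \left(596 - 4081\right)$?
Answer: $15006410$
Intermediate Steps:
$- \left(4362 - 56\right) \left(596 - 4081\right) = - 4306 \left(-3485\right) = \left(-1\right) \left(-15006410\right) = 15006410$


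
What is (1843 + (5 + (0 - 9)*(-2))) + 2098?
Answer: 3964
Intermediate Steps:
(1843 + (5 + (0 - 9)*(-2))) + 2098 = (1843 + (5 - 9*(-2))) + 2098 = (1843 + (5 + 18)) + 2098 = (1843 + 23) + 2098 = 1866 + 2098 = 3964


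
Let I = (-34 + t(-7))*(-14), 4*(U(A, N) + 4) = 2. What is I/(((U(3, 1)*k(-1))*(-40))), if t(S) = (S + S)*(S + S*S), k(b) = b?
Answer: -311/5 ≈ -62.200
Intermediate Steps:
U(A, N) = -7/2 (U(A, N) = -4 + (¼)*2 = -4 + ½ = -7/2)
t(S) = 2*S*(S + S²) (t(S) = (2*S)*(S + S²) = 2*S*(S + S²))
I = 8708 (I = (-34 + 2*(-7)²*(1 - 7))*(-14) = (-34 + 2*49*(-6))*(-14) = (-34 - 588)*(-14) = -622*(-14) = 8708)
I/(((U(3, 1)*k(-1))*(-40))) = 8708/((-7/2*(-1)*(-40))) = 8708/(((7/2)*(-40))) = 8708/(-140) = 8708*(-1/140) = -311/5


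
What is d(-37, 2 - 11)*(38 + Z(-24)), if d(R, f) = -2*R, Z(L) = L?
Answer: 1036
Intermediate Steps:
d(-37, 2 - 11)*(38 + Z(-24)) = (-2*(-37))*(38 - 24) = 74*14 = 1036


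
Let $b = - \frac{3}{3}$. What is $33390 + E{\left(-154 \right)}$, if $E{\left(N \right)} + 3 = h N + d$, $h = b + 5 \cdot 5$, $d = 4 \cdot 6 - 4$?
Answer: $29711$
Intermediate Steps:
$b = -1$ ($b = \left(-3\right) \frac{1}{3} = -1$)
$d = 20$ ($d = 24 - 4 = 20$)
$h = 24$ ($h = -1 + 5 \cdot 5 = -1 + 25 = 24$)
$E{\left(N \right)} = 17 + 24 N$ ($E{\left(N \right)} = -3 + \left(24 N + 20\right) = -3 + \left(20 + 24 N\right) = 17 + 24 N$)
$33390 + E{\left(-154 \right)} = 33390 + \left(17 + 24 \left(-154\right)\right) = 33390 + \left(17 - 3696\right) = 33390 - 3679 = 29711$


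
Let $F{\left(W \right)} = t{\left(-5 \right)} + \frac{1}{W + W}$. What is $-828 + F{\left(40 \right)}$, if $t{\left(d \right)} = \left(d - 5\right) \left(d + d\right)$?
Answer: $- \frac{58239}{80} \approx -727.99$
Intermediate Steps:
$t{\left(d \right)} = 2 d \left(-5 + d\right)$ ($t{\left(d \right)} = \left(-5 + d\right) 2 d = 2 d \left(-5 + d\right)$)
$F{\left(W \right)} = 100 + \frac{1}{2 W}$ ($F{\left(W \right)} = 2 \left(-5\right) \left(-5 - 5\right) + \frac{1}{W + W} = 2 \left(-5\right) \left(-10\right) + \frac{1}{2 W} = 100 + \frac{1}{2 W}$)
$-828 + F{\left(40 \right)} = -828 + \left(100 + \frac{1}{2 \cdot 40}\right) = -828 + \left(100 + \frac{1}{2} \cdot \frac{1}{40}\right) = -828 + \left(100 + \frac{1}{80}\right) = -828 + \frac{8001}{80} = - \frac{58239}{80}$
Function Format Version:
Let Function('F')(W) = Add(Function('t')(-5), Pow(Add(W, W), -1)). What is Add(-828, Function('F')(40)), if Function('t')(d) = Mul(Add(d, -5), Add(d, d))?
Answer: Rational(-58239, 80) ≈ -727.99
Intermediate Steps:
Function('t')(d) = Mul(2, d, Add(-5, d)) (Function('t')(d) = Mul(Add(-5, d), Mul(2, d)) = Mul(2, d, Add(-5, d)))
Function('F')(W) = Add(100, Mul(Rational(1, 2), Pow(W, -1))) (Function('F')(W) = Add(Mul(2, -5, Add(-5, -5)), Pow(Add(W, W), -1)) = Add(Mul(2, -5, -10), Pow(Mul(2, W), -1)) = Add(100, Mul(Rational(1, 2), Pow(W, -1))))
Add(-828, Function('F')(40)) = Add(-828, Add(100, Mul(Rational(1, 2), Pow(40, -1)))) = Add(-828, Add(100, Mul(Rational(1, 2), Rational(1, 40)))) = Add(-828, Add(100, Rational(1, 80))) = Add(-828, Rational(8001, 80)) = Rational(-58239, 80)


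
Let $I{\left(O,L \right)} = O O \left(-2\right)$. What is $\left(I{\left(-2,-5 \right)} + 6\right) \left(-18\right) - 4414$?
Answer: $-4378$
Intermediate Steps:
$I{\left(O,L \right)} = - 2 O^{2}$ ($I{\left(O,L \right)} = O^{2} \left(-2\right) = - 2 O^{2}$)
$\left(I{\left(-2,-5 \right)} + 6\right) \left(-18\right) - 4414 = \left(- 2 \left(-2\right)^{2} + 6\right) \left(-18\right) - 4414 = \left(\left(-2\right) 4 + 6\right) \left(-18\right) - 4414 = \left(-8 + 6\right) \left(-18\right) - 4414 = \left(-2\right) \left(-18\right) - 4414 = 36 - 4414 = -4378$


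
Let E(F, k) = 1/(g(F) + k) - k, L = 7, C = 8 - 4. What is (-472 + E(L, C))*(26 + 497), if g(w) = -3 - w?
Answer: -1494211/6 ≈ -2.4904e+5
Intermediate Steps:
C = 4
E(F, k) = 1/(-3 + k - F) - k (E(F, k) = 1/((-3 - F) + k) - k = 1/(-3 + k - F) - k)
(-472 + E(L, C))*(26 + 497) = (-472 + (-1 + 4**2 - 1*4*(3 + 7))/(3 + 7 - 1*4))*(26 + 497) = (-472 + (-1 + 16 - 1*4*10)/(3 + 7 - 4))*523 = (-472 + (-1 + 16 - 40)/6)*523 = (-472 + (1/6)*(-25))*523 = (-472 - 25/6)*523 = -2857/6*523 = -1494211/6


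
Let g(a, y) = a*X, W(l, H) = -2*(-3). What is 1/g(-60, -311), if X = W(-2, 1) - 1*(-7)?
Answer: -1/780 ≈ -0.0012821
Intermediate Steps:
W(l, H) = 6
X = 13 (X = 6 - 1*(-7) = 6 + 7 = 13)
g(a, y) = 13*a (g(a, y) = a*13 = 13*a)
1/g(-60, -311) = 1/(13*(-60)) = 1/(-780) = -1/780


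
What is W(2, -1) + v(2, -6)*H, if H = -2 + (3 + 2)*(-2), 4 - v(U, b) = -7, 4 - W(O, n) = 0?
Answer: -128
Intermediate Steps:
W(O, n) = 4 (W(O, n) = 4 - 1*0 = 4 + 0 = 4)
v(U, b) = 11 (v(U, b) = 4 - 1*(-7) = 4 + 7 = 11)
H = -12 (H = -2 + 5*(-2) = -2 - 10 = -12)
W(2, -1) + v(2, -6)*H = 4 + 11*(-12) = 4 - 132 = -128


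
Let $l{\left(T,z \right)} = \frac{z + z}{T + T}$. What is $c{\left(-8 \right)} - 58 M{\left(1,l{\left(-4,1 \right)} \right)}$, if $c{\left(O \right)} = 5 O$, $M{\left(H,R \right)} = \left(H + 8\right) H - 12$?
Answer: $134$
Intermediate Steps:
$l{\left(T,z \right)} = \frac{z}{T}$ ($l{\left(T,z \right)} = \frac{2 z}{2 T} = 2 z \frac{1}{2 T} = \frac{z}{T}$)
$M{\left(H,R \right)} = -12 + H \left(8 + H\right)$ ($M{\left(H,R \right)} = \left(8 + H\right) H - 12 = H \left(8 + H\right) - 12 = -12 + H \left(8 + H\right)$)
$c{\left(-8 \right)} - 58 M{\left(1,l{\left(-4,1 \right)} \right)} = 5 \left(-8\right) - 58 \left(-12 + 1^{2} + 8 \cdot 1\right) = -40 - 58 \left(-12 + 1 + 8\right) = -40 - -174 = -40 + 174 = 134$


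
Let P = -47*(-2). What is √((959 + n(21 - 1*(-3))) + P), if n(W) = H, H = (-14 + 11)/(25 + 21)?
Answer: √2228010/46 ≈ 32.449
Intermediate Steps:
H = -3/46 ≈ -0.065217
n(W) = -3/46
P = 94
√((959 + n(21 - 1*(-3))) + P) = √((959 - 3/46) + 94) = √(44111/46 + 94) = √(48435/46) = √2228010/46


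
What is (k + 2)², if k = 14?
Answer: 256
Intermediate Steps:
(k + 2)² = (14 + 2)² = 16² = 256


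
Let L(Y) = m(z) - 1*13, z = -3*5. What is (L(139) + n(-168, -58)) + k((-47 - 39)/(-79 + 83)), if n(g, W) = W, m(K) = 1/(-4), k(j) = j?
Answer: -371/4 ≈ -92.750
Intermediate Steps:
z = -15
m(K) = -¼
L(Y) = -53/4 (L(Y) = -¼ - 1*13 = -¼ - 13 = -53/4)
(L(139) + n(-168, -58)) + k((-47 - 39)/(-79 + 83)) = (-53/4 - 58) + (-47 - 39)/(-79 + 83) = -285/4 - 86/4 = -285/4 - 86*¼ = -285/4 - 43/2 = -371/4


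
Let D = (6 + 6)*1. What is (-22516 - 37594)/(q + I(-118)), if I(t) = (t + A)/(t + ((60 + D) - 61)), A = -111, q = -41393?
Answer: 3215885/2214411 ≈ 1.4523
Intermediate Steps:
D = 12 (D = 12*1 = 12)
I(t) = (-111 + t)/(11 + t) (I(t) = (t - 111)/(t + ((60 + 12) - 61)) = (-111 + t)/(t + (72 - 61)) = (-111 + t)/(t + 11) = (-111 + t)/(11 + t))
(-22516 - 37594)/(q + I(-118)) = (-22516 - 37594)/(-41393 + (-111 - 118)/(11 - 118)) = -60110/(-41393 - 229/(-107)) = -60110/(-41393 - 1/107*(-229)) = -60110/(-41393 + 229/107) = -60110/(-4428822/107) = -60110*(-107/4428822) = 3215885/2214411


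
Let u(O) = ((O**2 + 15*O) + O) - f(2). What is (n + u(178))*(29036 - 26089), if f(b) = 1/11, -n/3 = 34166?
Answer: -2203256769/11 ≈ -2.0030e+8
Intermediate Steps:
n = -102498 (n = -3*34166 = -102498)
f(b) = 1/11
u(O) = -1/11 + O**2 + 16*O (u(O) = ((O**2 + 15*O) + O) - 1*1/11 = (O**2 + 16*O) - 1/11 = -1/11 + O**2 + 16*O)
(n + u(178))*(29036 - 26089) = (-102498 + (-1/11 + 178**2 + 16*178))*(29036 - 26089) = (-102498 + (-1/11 + 31684 + 2848))*2947 = (-102498 + 379851/11)*2947 = -747627/11*2947 = -2203256769/11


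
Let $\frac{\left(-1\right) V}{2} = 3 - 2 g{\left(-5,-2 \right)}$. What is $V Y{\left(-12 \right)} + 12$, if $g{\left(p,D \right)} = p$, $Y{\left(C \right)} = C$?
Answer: $324$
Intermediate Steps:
$V = -26$ ($V = - 2 \left(3 - -10\right) = - 2 \left(3 + 10\right) = \left(-2\right) 13 = -26$)
$V Y{\left(-12 \right)} + 12 = \left(-26\right) \left(-12\right) + 12 = 312 + 12 = 324$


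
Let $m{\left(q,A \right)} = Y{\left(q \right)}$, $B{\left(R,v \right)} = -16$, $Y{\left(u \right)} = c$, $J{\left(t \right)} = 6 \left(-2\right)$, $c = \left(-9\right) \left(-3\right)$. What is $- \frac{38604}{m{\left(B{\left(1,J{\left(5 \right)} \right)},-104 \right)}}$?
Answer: $- \frac{12868}{9} \approx -1429.8$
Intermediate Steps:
$c = 27$
$J{\left(t \right)} = -12$
$Y{\left(u \right)} = 27$
$m{\left(q,A \right)} = 27$
$- \frac{38604}{m{\left(B{\left(1,J{\left(5 \right)} \right)},-104 \right)}} = - \frac{38604}{27} = \left(-38604\right) \frac{1}{27} = - \frac{12868}{9}$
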